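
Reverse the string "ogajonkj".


Input: ogajonkj
Reading characters right to left:
  Position 7: 'j'
  Position 6: 'k'
  Position 5: 'n'
  Position 4: 'o'
  Position 3: 'j'
  Position 2: 'a'
  Position 1: 'g'
  Position 0: 'o'
Reversed: jknojago

jknojago


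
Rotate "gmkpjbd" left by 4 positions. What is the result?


Input: "gmkpjbd", rotate left by 4
First 4 characters: "gmkp"
Remaining characters: "jbd"
Concatenate remaining + first: "jbd" + "gmkp" = "jbdgmkp"

jbdgmkp


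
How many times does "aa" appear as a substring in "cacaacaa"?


Searching for "aa" in "cacaacaa"
Scanning each position:
  Position 0: "ca" => no
  Position 1: "ac" => no
  Position 2: "ca" => no
  Position 3: "aa" => MATCH
  Position 4: "ac" => no
  Position 5: "ca" => no
  Position 6: "aa" => MATCH
Total occurrences: 2

2


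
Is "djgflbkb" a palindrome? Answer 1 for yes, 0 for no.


Input: djgflbkb
Reversed: bkblfgjd
  Compare pos 0 ('d') with pos 7 ('b'): MISMATCH
  Compare pos 1 ('j') with pos 6 ('k'): MISMATCH
  Compare pos 2 ('g') with pos 5 ('b'): MISMATCH
  Compare pos 3 ('f') with pos 4 ('l'): MISMATCH
Result: not a palindrome

0


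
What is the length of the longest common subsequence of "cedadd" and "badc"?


LCS of "cedadd" and "badc"
DP table:
           b    a    d    c
      0    0    0    0    0
  c   0    0    0    0    1
  e   0    0    0    0    1
  d   0    0    0    1    1
  a   0    0    1    1    1
  d   0    0    1    2    2
  d   0    0    1    2    2
LCS length = dp[6][4] = 2

2


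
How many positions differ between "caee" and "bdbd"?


Comparing "caee" and "bdbd" position by position:
  Position 0: 'c' vs 'b' => DIFFER
  Position 1: 'a' vs 'd' => DIFFER
  Position 2: 'e' vs 'b' => DIFFER
  Position 3: 'e' vs 'd' => DIFFER
Positions that differ: 4

4


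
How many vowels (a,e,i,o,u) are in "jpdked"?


Input: jpdked
Checking each character:
  'j' at position 0: consonant
  'p' at position 1: consonant
  'd' at position 2: consonant
  'k' at position 3: consonant
  'e' at position 4: vowel (running total: 1)
  'd' at position 5: consonant
Total vowels: 1

1


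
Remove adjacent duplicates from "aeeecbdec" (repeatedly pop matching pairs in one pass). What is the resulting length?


Input: aeeecbdec
Stack-based adjacent duplicate removal:
  Read 'a': push. Stack: a
  Read 'e': push. Stack: ae
  Read 'e': matches stack top 'e' => pop. Stack: a
  Read 'e': push. Stack: ae
  Read 'c': push. Stack: aec
  Read 'b': push. Stack: aecb
  Read 'd': push. Stack: aecbd
  Read 'e': push. Stack: aecbde
  Read 'c': push. Stack: aecbdec
Final stack: "aecbdec" (length 7)

7


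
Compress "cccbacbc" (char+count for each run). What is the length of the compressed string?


Input: cccbacbc
Runs:
  'c' x 3 => "c3"
  'b' x 1 => "b1"
  'a' x 1 => "a1"
  'c' x 1 => "c1"
  'b' x 1 => "b1"
  'c' x 1 => "c1"
Compressed: "c3b1a1c1b1c1"
Compressed length: 12

12


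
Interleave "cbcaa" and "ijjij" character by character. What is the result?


Interleaving "cbcaa" and "ijjij":
  Position 0: 'c' from first, 'i' from second => "ci"
  Position 1: 'b' from first, 'j' from second => "bj"
  Position 2: 'c' from first, 'j' from second => "cj"
  Position 3: 'a' from first, 'i' from second => "ai"
  Position 4: 'a' from first, 'j' from second => "aj"
Result: cibjcjaiaj

cibjcjaiaj


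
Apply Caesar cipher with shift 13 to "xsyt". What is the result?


Caesar cipher: shift "xsyt" by 13
  'x' (pos 23) + 13 = pos 10 = 'k'
  's' (pos 18) + 13 = pos 5 = 'f'
  'y' (pos 24) + 13 = pos 11 = 'l'
  't' (pos 19) + 13 = pos 6 = 'g'
Result: kflg

kflg


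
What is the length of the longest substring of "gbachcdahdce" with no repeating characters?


Input: "gbachcdahdce"
Sliding window (track last position of each char):
  Position 0 ('g'): window [0,0] length 1 -- new best
  Position 1 ('b'): window [0,1] length 2 -- new best
  Position 2 ('a'): window [0,2] length 3 -- new best
  Position 3 ('c'): window [0,3] length 4 -- new best
  Position 4 ('h'): window [0,4] length 5 -- new best
  Position 5 ('c'): repeat (last at 3), move window start to 4
  Position 5 ('c'): window [4,5] length 2
  Position 6 ('d'): window [4,6] length 3
  Position 7 ('a'): window [4,7] length 4
  Position 8 ('h'): repeat (last at 4), move window start to 5
  Position 8 ('h'): window [5,8] length 4
  Position 9 ('d'): repeat (last at 6), move window start to 7
  Position 9 ('d'): window [7,9] length 3
  Position 10 ('c'): window [7,10] length 4
  Position 11 ('e'): window [7,11] length 5
Longest substring with no repeats: "gbach" with length 5

5


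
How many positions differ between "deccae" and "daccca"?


Comparing "deccae" and "daccca" position by position:
  Position 0: 'd' vs 'd' => same
  Position 1: 'e' vs 'a' => DIFFER
  Position 2: 'c' vs 'c' => same
  Position 3: 'c' vs 'c' => same
  Position 4: 'a' vs 'c' => DIFFER
  Position 5: 'e' vs 'a' => DIFFER
Positions that differ: 3

3


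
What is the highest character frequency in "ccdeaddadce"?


Input: ccdeaddadce
Character counts:
  'a': 2
  'c': 3
  'd': 4
  'e': 2
Maximum frequency: 4

4


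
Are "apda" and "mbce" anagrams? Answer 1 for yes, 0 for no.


Strings: "apda", "mbce"
Sorted first:  aadp
Sorted second: bcem
Differ at position 0: 'a' vs 'b' => not anagrams

0


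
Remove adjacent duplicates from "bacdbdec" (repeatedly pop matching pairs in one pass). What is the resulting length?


Input: bacdbdec
Stack-based adjacent duplicate removal:
  Read 'b': push. Stack: b
  Read 'a': push. Stack: ba
  Read 'c': push. Stack: bac
  Read 'd': push. Stack: bacd
  Read 'b': push. Stack: bacdb
  Read 'd': push. Stack: bacdbd
  Read 'e': push. Stack: bacdbde
  Read 'c': push. Stack: bacdbdec
Final stack: "bacdbdec" (length 8)

8


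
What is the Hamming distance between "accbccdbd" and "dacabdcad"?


Comparing "accbccdbd" and "dacabdcad" position by position:
  Position 0: 'a' vs 'd' => differ
  Position 1: 'c' vs 'a' => differ
  Position 2: 'c' vs 'c' => same
  Position 3: 'b' vs 'a' => differ
  Position 4: 'c' vs 'b' => differ
  Position 5: 'c' vs 'd' => differ
  Position 6: 'd' vs 'c' => differ
  Position 7: 'b' vs 'a' => differ
  Position 8: 'd' vs 'd' => same
Total differences (Hamming distance): 7

7


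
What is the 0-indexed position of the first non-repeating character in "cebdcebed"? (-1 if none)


Input: cebdcebed
Character frequencies:
  'b': 2
  'c': 2
  'd': 2
  'e': 3
Scanning left to right for freq == 1:
  Position 0 ('c'): freq=2, skip
  Position 1 ('e'): freq=3, skip
  Position 2 ('b'): freq=2, skip
  Position 3 ('d'): freq=2, skip
  Position 4 ('c'): freq=2, skip
  Position 5 ('e'): freq=3, skip
  Position 6 ('b'): freq=2, skip
  Position 7 ('e'): freq=3, skip
  Position 8 ('d'): freq=2, skip
  No unique character found => answer = -1

-1


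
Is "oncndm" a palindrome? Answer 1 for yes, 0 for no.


Input: oncndm
Reversed: mdncno
  Compare pos 0 ('o') with pos 5 ('m'): MISMATCH
  Compare pos 1 ('n') with pos 4 ('d'): MISMATCH
  Compare pos 2 ('c') with pos 3 ('n'): MISMATCH
Result: not a palindrome

0


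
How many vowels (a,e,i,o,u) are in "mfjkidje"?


Input: mfjkidje
Checking each character:
  'm' at position 0: consonant
  'f' at position 1: consonant
  'j' at position 2: consonant
  'k' at position 3: consonant
  'i' at position 4: vowel (running total: 1)
  'd' at position 5: consonant
  'j' at position 6: consonant
  'e' at position 7: vowel (running total: 2)
Total vowels: 2

2


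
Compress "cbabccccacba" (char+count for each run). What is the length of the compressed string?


Input: cbabccccacba
Runs:
  'c' x 1 => "c1"
  'b' x 1 => "b1"
  'a' x 1 => "a1"
  'b' x 1 => "b1"
  'c' x 4 => "c4"
  'a' x 1 => "a1"
  'c' x 1 => "c1"
  'b' x 1 => "b1"
  'a' x 1 => "a1"
Compressed: "c1b1a1b1c4a1c1b1a1"
Compressed length: 18

18


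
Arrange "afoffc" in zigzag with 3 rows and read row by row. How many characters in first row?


Zigzag "afoffc" into 3 rows:
Placing characters:
  'a' => row 0
  'f' => row 1
  'o' => row 2
  'f' => row 1
  'f' => row 0
  'c' => row 1
Rows:
  Row 0: "af"
  Row 1: "ffc"
  Row 2: "o"
First row length: 2

2


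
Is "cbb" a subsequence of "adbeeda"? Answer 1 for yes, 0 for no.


Check if "cbb" is a subsequence of "adbeeda"
Greedy scan:
  Position 0 ('a'): no match needed
  Position 1 ('d'): no match needed
  Position 2 ('b'): no match needed
  Position 3 ('e'): no match needed
  Position 4 ('e'): no match needed
  Position 5 ('d'): no match needed
  Position 6 ('a'): no match needed
Only matched 0/3 characters => not a subsequence

0


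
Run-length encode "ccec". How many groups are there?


Input: ccec
Scanning for consecutive runs:
  Group 1: 'c' x 2 (positions 0-1)
  Group 2: 'e' x 1 (positions 2-2)
  Group 3: 'c' x 1 (positions 3-3)
Total groups: 3

3


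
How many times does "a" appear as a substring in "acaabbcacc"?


Searching for "a" in "acaabbcacc"
Scanning each position:
  Position 0: "a" => MATCH
  Position 1: "c" => no
  Position 2: "a" => MATCH
  Position 3: "a" => MATCH
  Position 4: "b" => no
  Position 5: "b" => no
  Position 6: "c" => no
  Position 7: "a" => MATCH
  Position 8: "c" => no
  Position 9: "c" => no
Total occurrences: 4

4


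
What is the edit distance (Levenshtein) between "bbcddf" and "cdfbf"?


Computing edit distance: "bbcddf" -> "cdfbf"
DP table:
           c    d    f    b    f
      0    1    2    3    4    5
  b   1    1    2    3    3    4
  b   2    2    2    3    3    4
  c   3    2    3    3    4    4
  d   4    3    2    3    4    5
  d   5    4    3    3    4    5
  f   6    5    4    3    4    4
Edit distance = dp[6][5] = 4

4


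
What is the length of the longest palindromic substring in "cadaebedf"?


Input: "cadaebedf"
Checking substrings for palindromes:
  [1:4] "ada" (len 3) => palindrome
  [4:7] "ebe" (len 3) => palindrome
Longest palindromic substring: "ada" with length 3

3


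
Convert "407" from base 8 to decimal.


Input: "407" in base 8
Positional expansion:
  Digit '4' (value 4) x 8^2 = 256
  Digit '0' (value 0) x 8^1 = 0
  Digit '7' (value 7) x 8^0 = 7
Sum = 263

263


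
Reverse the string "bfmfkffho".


Input: bfmfkffho
Reading characters right to left:
  Position 8: 'o'
  Position 7: 'h'
  Position 6: 'f'
  Position 5: 'f'
  Position 4: 'k'
  Position 3: 'f'
  Position 2: 'm'
  Position 1: 'f'
  Position 0: 'b'
Reversed: ohffkfmfb

ohffkfmfb


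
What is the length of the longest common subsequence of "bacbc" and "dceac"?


LCS of "bacbc" and "dceac"
DP table:
           d    c    e    a    c
      0    0    0    0    0    0
  b   0    0    0    0    0    0
  a   0    0    0    0    1    1
  c   0    0    1    1    1    2
  b   0    0    1    1    1    2
  c   0    0    1    1    1    2
LCS length = dp[5][5] = 2

2


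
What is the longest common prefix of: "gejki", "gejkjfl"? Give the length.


Words: gejki, gejkjfl
  Position 0: all 'g' => match
  Position 1: all 'e' => match
  Position 2: all 'j' => match
  Position 3: all 'k' => match
  Position 4: ('i', 'j') => mismatch, stop
LCP = "gejk" (length 4)

4


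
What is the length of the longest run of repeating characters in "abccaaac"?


Input: "abccaaac"
Scanning for longest run:
  Position 1 ('b'): new char, reset run to 1
  Position 2 ('c'): new char, reset run to 1
  Position 3 ('c'): continues run of 'c', length=2
  Position 4 ('a'): new char, reset run to 1
  Position 5 ('a'): continues run of 'a', length=2
  Position 6 ('a'): continues run of 'a', length=3
  Position 7 ('c'): new char, reset run to 1
Longest run: 'a' with length 3

3


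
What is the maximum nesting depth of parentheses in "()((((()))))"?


Input: "()((((()))))"
Tracking depth:
  Position 0 '(': depth becomes 1
  Position 1 ')': depth becomes 0
  Position 2 '(': depth becomes 1
  Position 3 '(': depth becomes 2
  Position 4 '(': depth becomes 3
  Position 5 '(': depth becomes 4
  Position 6 '(': depth becomes 5
  Position 7 ')': depth becomes 4
  Position 8 ')': depth becomes 3
  Position 9 ')': depth becomes 2
  Position 10 ')': depth becomes 1
  Position 11 ')': depth becomes 0
Maximum depth reached: 5

5


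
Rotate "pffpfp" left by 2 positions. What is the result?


Input: "pffpfp", rotate left by 2
First 2 characters: "pf"
Remaining characters: "fpfp"
Concatenate remaining + first: "fpfp" + "pf" = "fpfppf"

fpfppf


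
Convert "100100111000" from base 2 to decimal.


Input: "100100111000" in base 2
Positional expansion:
  Digit '1' (value 1) x 2^11 = 2048
  Digit '0' (value 0) x 2^10 = 0
  Digit '0' (value 0) x 2^9 = 0
  Digit '1' (value 1) x 2^8 = 256
  Digit '0' (value 0) x 2^7 = 0
  Digit '0' (value 0) x 2^6 = 0
  Digit '1' (value 1) x 2^5 = 32
  Digit '1' (value 1) x 2^4 = 16
  Digit '1' (value 1) x 2^3 = 8
  Digit '0' (value 0) x 2^2 = 0
  Digit '0' (value 0) x 2^1 = 0
  Digit '0' (value 0) x 2^0 = 0
Sum = 2360

2360


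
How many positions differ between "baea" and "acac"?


Comparing "baea" and "acac" position by position:
  Position 0: 'b' vs 'a' => DIFFER
  Position 1: 'a' vs 'c' => DIFFER
  Position 2: 'e' vs 'a' => DIFFER
  Position 3: 'a' vs 'c' => DIFFER
Positions that differ: 4

4


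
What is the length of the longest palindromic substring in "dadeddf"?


Input: "dadeddf"
Checking substrings for palindromes:
  [0:3] "dad" (len 3) => palindrome
  [2:5] "ded" (len 3) => palindrome
  [4:6] "dd" (len 2) => palindrome
Longest palindromic substring: "dad" with length 3

3


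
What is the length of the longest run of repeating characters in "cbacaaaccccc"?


Input: "cbacaaaccccc"
Scanning for longest run:
  Position 1 ('b'): new char, reset run to 1
  Position 2 ('a'): new char, reset run to 1
  Position 3 ('c'): new char, reset run to 1
  Position 4 ('a'): new char, reset run to 1
  Position 5 ('a'): continues run of 'a', length=2
  Position 6 ('a'): continues run of 'a', length=3
  Position 7 ('c'): new char, reset run to 1
  Position 8 ('c'): continues run of 'c', length=2
  Position 9 ('c'): continues run of 'c', length=3
  Position 10 ('c'): continues run of 'c', length=4
  Position 11 ('c'): continues run of 'c', length=5
Longest run: 'c' with length 5

5


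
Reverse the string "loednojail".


Input: loednojail
Reading characters right to left:
  Position 9: 'l'
  Position 8: 'i'
  Position 7: 'a'
  Position 6: 'j'
  Position 5: 'o'
  Position 4: 'n'
  Position 3: 'd'
  Position 2: 'e'
  Position 1: 'o'
  Position 0: 'l'
Reversed: liajondeol

liajondeol


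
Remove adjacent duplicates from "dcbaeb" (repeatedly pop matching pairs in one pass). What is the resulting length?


Input: dcbaeb
Stack-based adjacent duplicate removal:
  Read 'd': push. Stack: d
  Read 'c': push. Stack: dc
  Read 'b': push. Stack: dcb
  Read 'a': push. Stack: dcba
  Read 'e': push. Stack: dcbae
  Read 'b': push. Stack: dcbaeb
Final stack: "dcbaeb" (length 6)

6


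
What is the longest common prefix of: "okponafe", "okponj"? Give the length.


Words: okponafe, okponj
  Position 0: all 'o' => match
  Position 1: all 'k' => match
  Position 2: all 'p' => match
  Position 3: all 'o' => match
  Position 4: all 'n' => match
  Position 5: ('a', 'j') => mismatch, stop
LCP = "okpon" (length 5)

5


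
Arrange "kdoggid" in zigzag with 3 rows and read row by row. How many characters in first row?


Zigzag "kdoggid" into 3 rows:
Placing characters:
  'k' => row 0
  'd' => row 1
  'o' => row 2
  'g' => row 1
  'g' => row 0
  'i' => row 1
  'd' => row 2
Rows:
  Row 0: "kg"
  Row 1: "dgi"
  Row 2: "od"
First row length: 2

2


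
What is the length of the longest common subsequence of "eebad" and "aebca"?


LCS of "eebad" and "aebca"
DP table:
           a    e    b    c    a
      0    0    0    0    0    0
  e   0    0    1    1    1    1
  e   0    0    1    1    1    1
  b   0    0    1    2    2    2
  a   0    1    1    2    2    3
  d   0    1    1    2    2    3
LCS length = dp[5][5] = 3

3


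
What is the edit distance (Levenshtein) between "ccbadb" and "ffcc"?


Computing edit distance: "ccbadb" -> "ffcc"
DP table:
           f    f    c    c
      0    1    2    3    4
  c   1    1    2    2    3
  c   2    2    2    2    2
  b   3    3    3    3    3
  a   4    4    4    4    4
  d   5    5    5    5    5
  b   6    6    6    6    6
Edit distance = dp[6][4] = 6

6


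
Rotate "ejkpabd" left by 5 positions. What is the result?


Input: "ejkpabd", rotate left by 5
First 5 characters: "ejkpa"
Remaining characters: "bd"
Concatenate remaining + first: "bd" + "ejkpa" = "bdejkpa"

bdejkpa


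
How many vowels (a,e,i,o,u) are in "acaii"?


Input: acaii
Checking each character:
  'a' at position 0: vowel (running total: 1)
  'c' at position 1: consonant
  'a' at position 2: vowel (running total: 2)
  'i' at position 3: vowel (running total: 3)
  'i' at position 4: vowel (running total: 4)
Total vowels: 4

4


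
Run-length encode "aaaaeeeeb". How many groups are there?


Input: aaaaeeeeb
Scanning for consecutive runs:
  Group 1: 'a' x 4 (positions 0-3)
  Group 2: 'e' x 4 (positions 4-7)
  Group 3: 'b' x 1 (positions 8-8)
Total groups: 3

3


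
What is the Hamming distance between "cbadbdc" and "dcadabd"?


Comparing "cbadbdc" and "dcadabd" position by position:
  Position 0: 'c' vs 'd' => differ
  Position 1: 'b' vs 'c' => differ
  Position 2: 'a' vs 'a' => same
  Position 3: 'd' vs 'd' => same
  Position 4: 'b' vs 'a' => differ
  Position 5: 'd' vs 'b' => differ
  Position 6: 'c' vs 'd' => differ
Total differences (Hamming distance): 5

5


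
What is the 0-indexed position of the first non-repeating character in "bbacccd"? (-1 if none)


Input: bbacccd
Character frequencies:
  'a': 1
  'b': 2
  'c': 3
  'd': 1
Scanning left to right for freq == 1:
  Position 0 ('b'): freq=2, skip
  Position 1 ('b'): freq=2, skip
  Position 2 ('a'): unique! => answer = 2

2


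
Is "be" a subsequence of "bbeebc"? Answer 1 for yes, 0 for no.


Check if "be" is a subsequence of "bbeebc"
Greedy scan:
  Position 0 ('b'): matches sub[0] = 'b'
  Position 1 ('b'): no match needed
  Position 2 ('e'): matches sub[1] = 'e'
  Position 3 ('e'): no match needed
  Position 4 ('b'): no match needed
  Position 5 ('c'): no match needed
All 2 characters matched => is a subsequence

1


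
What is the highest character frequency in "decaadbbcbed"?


Input: decaadbbcbed
Character counts:
  'a': 2
  'b': 3
  'c': 2
  'd': 3
  'e': 2
Maximum frequency: 3

3


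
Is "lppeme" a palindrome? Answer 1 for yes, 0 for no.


Input: lppeme
Reversed: emeppl
  Compare pos 0 ('l') with pos 5 ('e'): MISMATCH
  Compare pos 1 ('p') with pos 4 ('m'): MISMATCH
  Compare pos 2 ('p') with pos 3 ('e'): MISMATCH
Result: not a palindrome

0


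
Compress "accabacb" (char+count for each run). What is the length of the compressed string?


Input: accabacb
Runs:
  'a' x 1 => "a1"
  'c' x 2 => "c2"
  'a' x 1 => "a1"
  'b' x 1 => "b1"
  'a' x 1 => "a1"
  'c' x 1 => "c1"
  'b' x 1 => "b1"
Compressed: "a1c2a1b1a1c1b1"
Compressed length: 14

14


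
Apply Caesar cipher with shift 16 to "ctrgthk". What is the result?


Caesar cipher: shift "ctrgthk" by 16
  'c' (pos 2) + 16 = pos 18 = 's'
  't' (pos 19) + 16 = pos 9 = 'j'
  'r' (pos 17) + 16 = pos 7 = 'h'
  'g' (pos 6) + 16 = pos 22 = 'w'
  't' (pos 19) + 16 = pos 9 = 'j'
  'h' (pos 7) + 16 = pos 23 = 'x'
  'k' (pos 10) + 16 = pos 0 = 'a'
Result: sjhwjxa

sjhwjxa


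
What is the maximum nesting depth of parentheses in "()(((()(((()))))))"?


Input: "()(((()(((()))))))"
Tracking depth:
  Position 0 '(': depth becomes 1
  Position 1 ')': depth becomes 0
  Position 2 '(': depth becomes 1
  Position 3 '(': depth becomes 2
  Position 4 '(': depth becomes 3
  Position 5 '(': depth becomes 4
  Position 6 ')': depth becomes 3
  Position 7 '(': depth becomes 4
  Position 8 '(': depth becomes 5
  Position 9 '(': depth becomes 6
  Position 10 '(': depth becomes 7
  Position 11 ')': depth becomes 6
  Position 12 ')': depth becomes 5
  Position 13 ')': depth becomes 4
  Position 14 ')': depth becomes 3
  Position 15 ')': depth becomes 2
  Position 16 ')': depth becomes 1
  Position 17 ')': depth becomes 0
Maximum depth reached: 7

7


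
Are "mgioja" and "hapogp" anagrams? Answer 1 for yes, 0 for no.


Strings: "mgioja", "hapogp"
Sorted first:  agijmo
Sorted second: aghopp
Differ at position 2: 'i' vs 'h' => not anagrams

0


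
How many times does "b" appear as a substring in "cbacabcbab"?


Searching for "b" in "cbacabcbab"
Scanning each position:
  Position 0: "c" => no
  Position 1: "b" => MATCH
  Position 2: "a" => no
  Position 3: "c" => no
  Position 4: "a" => no
  Position 5: "b" => MATCH
  Position 6: "c" => no
  Position 7: "b" => MATCH
  Position 8: "a" => no
  Position 9: "b" => MATCH
Total occurrences: 4

4


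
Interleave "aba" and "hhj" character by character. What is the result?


Interleaving "aba" and "hhj":
  Position 0: 'a' from first, 'h' from second => "ah"
  Position 1: 'b' from first, 'h' from second => "bh"
  Position 2: 'a' from first, 'j' from second => "aj"
Result: ahbhaj

ahbhaj


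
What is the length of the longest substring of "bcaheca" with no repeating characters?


Input: "bcaheca"
Sliding window (track last position of each char):
  Position 0 ('b'): window [0,0] length 1 -- new best
  Position 1 ('c'): window [0,1] length 2 -- new best
  Position 2 ('a'): window [0,2] length 3 -- new best
  Position 3 ('h'): window [0,3] length 4 -- new best
  Position 4 ('e'): window [0,4] length 5 -- new best
  Position 5 ('c'): repeat (last at 1), move window start to 2
  Position 5 ('c'): window [2,5] length 4
  Position 6 ('a'): repeat (last at 2), move window start to 3
  Position 6 ('a'): window [3,6] length 4
Longest substring with no repeats: "bcahe" with length 5

5


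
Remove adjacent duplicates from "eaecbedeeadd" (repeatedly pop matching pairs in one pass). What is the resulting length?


Input: eaecbedeeadd
Stack-based adjacent duplicate removal:
  Read 'e': push. Stack: e
  Read 'a': push. Stack: ea
  Read 'e': push. Stack: eae
  Read 'c': push. Stack: eaec
  Read 'b': push. Stack: eaecb
  Read 'e': push. Stack: eaecbe
  Read 'd': push. Stack: eaecbed
  Read 'e': push. Stack: eaecbede
  Read 'e': matches stack top 'e' => pop. Stack: eaecbed
  Read 'a': push. Stack: eaecbeda
  Read 'd': push. Stack: eaecbedad
  Read 'd': matches stack top 'd' => pop. Stack: eaecbeda
Final stack: "eaecbeda" (length 8)

8


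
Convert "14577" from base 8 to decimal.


Input: "14577" in base 8
Positional expansion:
  Digit '1' (value 1) x 8^4 = 4096
  Digit '4' (value 4) x 8^3 = 2048
  Digit '5' (value 5) x 8^2 = 320
  Digit '7' (value 7) x 8^1 = 56
  Digit '7' (value 7) x 8^0 = 7
Sum = 6527

6527


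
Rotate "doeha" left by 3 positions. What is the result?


Input: "doeha", rotate left by 3
First 3 characters: "doe"
Remaining characters: "ha"
Concatenate remaining + first: "ha" + "doe" = "hadoe"

hadoe


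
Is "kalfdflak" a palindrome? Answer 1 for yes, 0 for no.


Input: kalfdflak
Reversed: kalfdflak
  Compare pos 0 ('k') with pos 8 ('k'): match
  Compare pos 1 ('a') with pos 7 ('a'): match
  Compare pos 2 ('l') with pos 6 ('l'): match
  Compare pos 3 ('f') with pos 5 ('f'): match
Result: palindrome

1


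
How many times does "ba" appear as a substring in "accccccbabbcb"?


Searching for "ba" in "accccccbabbcb"
Scanning each position:
  Position 0: "ac" => no
  Position 1: "cc" => no
  Position 2: "cc" => no
  Position 3: "cc" => no
  Position 4: "cc" => no
  Position 5: "cc" => no
  Position 6: "cb" => no
  Position 7: "ba" => MATCH
  Position 8: "ab" => no
  Position 9: "bb" => no
  Position 10: "bc" => no
  Position 11: "cb" => no
Total occurrences: 1

1


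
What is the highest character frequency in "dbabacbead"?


Input: dbabacbead
Character counts:
  'a': 3
  'b': 3
  'c': 1
  'd': 2
  'e': 1
Maximum frequency: 3

3


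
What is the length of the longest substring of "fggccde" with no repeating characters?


Input: "fggccde"
Sliding window (track last position of each char):
  Position 0 ('f'): window [0,0] length 1 -- new best
  Position 1 ('g'): window [0,1] length 2 -- new best
  Position 2 ('g'): repeat (last at 1), move window start to 2
  Position 2 ('g'): window [2,2] length 1
  Position 3 ('c'): window [2,3] length 2
  Position 4 ('c'): repeat (last at 3), move window start to 4
  Position 4 ('c'): window [4,4] length 1
  Position 5 ('d'): window [4,5] length 2
  Position 6 ('e'): window [4,6] length 3 -- new best
Longest substring with no repeats: "cde" with length 3

3


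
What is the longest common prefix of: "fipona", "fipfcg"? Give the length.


Words: fipona, fipfcg
  Position 0: all 'f' => match
  Position 1: all 'i' => match
  Position 2: all 'p' => match
  Position 3: ('o', 'f') => mismatch, stop
LCP = "fip" (length 3)

3


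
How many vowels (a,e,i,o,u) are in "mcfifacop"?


Input: mcfifacop
Checking each character:
  'm' at position 0: consonant
  'c' at position 1: consonant
  'f' at position 2: consonant
  'i' at position 3: vowel (running total: 1)
  'f' at position 4: consonant
  'a' at position 5: vowel (running total: 2)
  'c' at position 6: consonant
  'o' at position 7: vowel (running total: 3)
  'p' at position 8: consonant
Total vowels: 3

3


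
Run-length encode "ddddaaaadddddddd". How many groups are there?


Input: ddddaaaadddddddd
Scanning for consecutive runs:
  Group 1: 'd' x 4 (positions 0-3)
  Group 2: 'a' x 4 (positions 4-7)
  Group 3: 'd' x 8 (positions 8-15)
Total groups: 3

3


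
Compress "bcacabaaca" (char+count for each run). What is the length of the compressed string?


Input: bcacabaaca
Runs:
  'b' x 1 => "b1"
  'c' x 1 => "c1"
  'a' x 1 => "a1"
  'c' x 1 => "c1"
  'a' x 1 => "a1"
  'b' x 1 => "b1"
  'a' x 2 => "a2"
  'c' x 1 => "c1"
  'a' x 1 => "a1"
Compressed: "b1c1a1c1a1b1a2c1a1"
Compressed length: 18

18


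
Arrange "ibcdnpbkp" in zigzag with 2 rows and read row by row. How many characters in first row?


Zigzag "ibcdnpbkp" into 2 rows:
Placing characters:
  'i' => row 0
  'b' => row 1
  'c' => row 0
  'd' => row 1
  'n' => row 0
  'p' => row 1
  'b' => row 0
  'k' => row 1
  'p' => row 0
Rows:
  Row 0: "icnbp"
  Row 1: "bdpk"
First row length: 5

5


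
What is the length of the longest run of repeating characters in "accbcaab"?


Input: "accbcaab"
Scanning for longest run:
  Position 1 ('c'): new char, reset run to 1
  Position 2 ('c'): continues run of 'c', length=2
  Position 3 ('b'): new char, reset run to 1
  Position 4 ('c'): new char, reset run to 1
  Position 5 ('a'): new char, reset run to 1
  Position 6 ('a'): continues run of 'a', length=2
  Position 7 ('b'): new char, reset run to 1
Longest run: 'c' with length 2

2


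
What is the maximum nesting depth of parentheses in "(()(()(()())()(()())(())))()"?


Input: "(()(()(()())()(()())(())))()"
Tracking depth:
  Position 0 '(': depth becomes 1
  Position 1 '(': depth becomes 2
  Position 2 ')': depth becomes 1
  Position 3 '(': depth becomes 2
  Position 4 '(': depth becomes 3
  Position 5 ')': depth becomes 2
  Position 6 '(': depth becomes 3
  Position 7 '(': depth becomes 4
  Position 8 ')': depth becomes 3
  Position 9 '(': depth becomes 4
  Position 10 ')': depth becomes 3
  Position 11 ')': depth becomes 2
  Position 12 '(': depth becomes 3
  Position 13 ')': depth becomes 2
  Position 14 '(': depth becomes 3
  Position 15 '(': depth becomes 4
  Position 16 ')': depth becomes 3
  Position 17 '(': depth becomes 4
  Position 18 ')': depth becomes 3
  Position 19 ')': depth becomes 2
  Position 20 '(': depth becomes 3
  Position 21 '(': depth becomes 4
  Position 22 ')': depth becomes 3
  Position 23 ')': depth becomes 2
  Position 24 ')': depth becomes 1
  Position 25 ')': depth becomes 0
  Position 26 '(': depth becomes 1
  Position 27 ')': depth becomes 0
Maximum depth reached: 4

4


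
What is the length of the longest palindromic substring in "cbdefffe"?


Input: "cbdefffe"
Checking substrings for palindromes:
  [3:8] "efffe" (len 5) => palindrome
  [4:7] "fff" (len 3) => palindrome
  [4:6] "ff" (len 2) => palindrome
  [5:7] "ff" (len 2) => palindrome
Longest palindromic substring: "efffe" with length 5

5


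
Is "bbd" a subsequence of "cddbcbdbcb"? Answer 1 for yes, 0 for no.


Check if "bbd" is a subsequence of "cddbcbdbcb"
Greedy scan:
  Position 0 ('c'): no match needed
  Position 1 ('d'): no match needed
  Position 2 ('d'): no match needed
  Position 3 ('b'): matches sub[0] = 'b'
  Position 4 ('c'): no match needed
  Position 5 ('b'): matches sub[1] = 'b'
  Position 6 ('d'): matches sub[2] = 'd'
  Position 7 ('b'): no match needed
  Position 8 ('c'): no match needed
  Position 9 ('b'): no match needed
All 3 characters matched => is a subsequence

1


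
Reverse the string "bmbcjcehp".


Input: bmbcjcehp
Reading characters right to left:
  Position 8: 'p'
  Position 7: 'h'
  Position 6: 'e'
  Position 5: 'c'
  Position 4: 'j'
  Position 3: 'c'
  Position 2: 'b'
  Position 1: 'm'
  Position 0: 'b'
Reversed: phecjcbmb

phecjcbmb


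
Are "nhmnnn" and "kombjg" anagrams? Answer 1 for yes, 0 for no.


Strings: "nhmnnn", "kombjg"
Sorted first:  hmnnnn
Sorted second: bgjkmo
Differ at position 0: 'h' vs 'b' => not anagrams

0


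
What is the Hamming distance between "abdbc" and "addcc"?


Comparing "abdbc" and "addcc" position by position:
  Position 0: 'a' vs 'a' => same
  Position 1: 'b' vs 'd' => differ
  Position 2: 'd' vs 'd' => same
  Position 3: 'b' vs 'c' => differ
  Position 4: 'c' vs 'c' => same
Total differences (Hamming distance): 2

2


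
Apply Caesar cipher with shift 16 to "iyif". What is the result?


Caesar cipher: shift "iyif" by 16
  'i' (pos 8) + 16 = pos 24 = 'y'
  'y' (pos 24) + 16 = pos 14 = 'o'
  'i' (pos 8) + 16 = pos 24 = 'y'
  'f' (pos 5) + 16 = pos 21 = 'v'
Result: yoyv

yoyv


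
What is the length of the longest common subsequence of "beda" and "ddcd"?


LCS of "beda" and "ddcd"
DP table:
           d    d    c    d
      0    0    0    0    0
  b   0    0    0    0    0
  e   0    0    0    0    0
  d   0    1    1    1    1
  a   0    1    1    1    1
LCS length = dp[4][4] = 1

1


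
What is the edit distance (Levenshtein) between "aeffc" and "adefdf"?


Computing edit distance: "aeffc" -> "adefdf"
DP table:
           a    d    e    f    d    f
      0    1    2    3    4    5    6
  a   1    0    1    2    3    4    5
  e   2    1    1    1    2    3    4
  f   3    2    2    2    1    2    3
  f   4    3    3    3    2    2    2
  c   5    4    4    4    3    3    3
Edit distance = dp[5][6] = 3

3


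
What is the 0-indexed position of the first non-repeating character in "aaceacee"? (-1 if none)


Input: aaceacee
Character frequencies:
  'a': 3
  'c': 2
  'e': 3
Scanning left to right for freq == 1:
  Position 0 ('a'): freq=3, skip
  Position 1 ('a'): freq=3, skip
  Position 2 ('c'): freq=2, skip
  Position 3 ('e'): freq=3, skip
  Position 4 ('a'): freq=3, skip
  Position 5 ('c'): freq=2, skip
  Position 6 ('e'): freq=3, skip
  Position 7 ('e'): freq=3, skip
  No unique character found => answer = -1

-1


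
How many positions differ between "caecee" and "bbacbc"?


Comparing "caecee" and "bbacbc" position by position:
  Position 0: 'c' vs 'b' => DIFFER
  Position 1: 'a' vs 'b' => DIFFER
  Position 2: 'e' vs 'a' => DIFFER
  Position 3: 'c' vs 'c' => same
  Position 4: 'e' vs 'b' => DIFFER
  Position 5: 'e' vs 'c' => DIFFER
Positions that differ: 5

5


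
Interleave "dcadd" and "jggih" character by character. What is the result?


Interleaving "dcadd" and "jggih":
  Position 0: 'd' from first, 'j' from second => "dj"
  Position 1: 'c' from first, 'g' from second => "cg"
  Position 2: 'a' from first, 'g' from second => "ag"
  Position 3: 'd' from first, 'i' from second => "di"
  Position 4: 'd' from first, 'h' from second => "dh"
Result: djcgagdidh

djcgagdidh


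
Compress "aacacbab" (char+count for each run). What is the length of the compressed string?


Input: aacacbab
Runs:
  'a' x 2 => "a2"
  'c' x 1 => "c1"
  'a' x 1 => "a1"
  'c' x 1 => "c1"
  'b' x 1 => "b1"
  'a' x 1 => "a1"
  'b' x 1 => "b1"
Compressed: "a2c1a1c1b1a1b1"
Compressed length: 14

14


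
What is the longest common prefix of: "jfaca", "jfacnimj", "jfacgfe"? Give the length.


Words: jfaca, jfacnimj, jfacgfe
  Position 0: all 'j' => match
  Position 1: all 'f' => match
  Position 2: all 'a' => match
  Position 3: all 'c' => match
  Position 4: ('a', 'n', 'g') => mismatch, stop
LCP = "jfac" (length 4)

4


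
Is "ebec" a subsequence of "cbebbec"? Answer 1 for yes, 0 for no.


Check if "ebec" is a subsequence of "cbebbec"
Greedy scan:
  Position 0 ('c'): no match needed
  Position 1 ('b'): no match needed
  Position 2 ('e'): matches sub[0] = 'e'
  Position 3 ('b'): matches sub[1] = 'b'
  Position 4 ('b'): no match needed
  Position 5 ('e'): matches sub[2] = 'e'
  Position 6 ('c'): matches sub[3] = 'c'
All 4 characters matched => is a subsequence

1


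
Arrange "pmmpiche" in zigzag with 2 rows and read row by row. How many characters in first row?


Zigzag "pmmpiche" into 2 rows:
Placing characters:
  'p' => row 0
  'm' => row 1
  'm' => row 0
  'p' => row 1
  'i' => row 0
  'c' => row 1
  'h' => row 0
  'e' => row 1
Rows:
  Row 0: "pmih"
  Row 1: "mpce"
First row length: 4

4


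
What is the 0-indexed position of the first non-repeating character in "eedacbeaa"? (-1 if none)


Input: eedacbeaa
Character frequencies:
  'a': 3
  'b': 1
  'c': 1
  'd': 1
  'e': 3
Scanning left to right for freq == 1:
  Position 0 ('e'): freq=3, skip
  Position 1 ('e'): freq=3, skip
  Position 2 ('d'): unique! => answer = 2

2


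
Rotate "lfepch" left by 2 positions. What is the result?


Input: "lfepch", rotate left by 2
First 2 characters: "lf"
Remaining characters: "epch"
Concatenate remaining + first: "epch" + "lf" = "epchlf"

epchlf


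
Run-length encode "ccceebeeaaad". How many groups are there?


Input: ccceebeeaaad
Scanning for consecutive runs:
  Group 1: 'c' x 3 (positions 0-2)
  Group 2: 'e' x 2 (positions 3-4)
  Group 3: 'b' x 1 (positions 5-5)
  Group 4: 'e' x 2 (positions 6-7)
  Group 5: 'a' x 3 (positions 8-10)
  Group 6: 'd' x 1 (positions 11-11)
Total groups: 6

6


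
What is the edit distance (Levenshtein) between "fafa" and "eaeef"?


Computing edit distance: "fafa" -> "eaeef"
DP table:
           e    a    e    e    f
      0    1    2    3    4    5
  f   1    1    2    3    4    4
  a   2    2    1    2    3    4
  f   3    3    2    2    3    3
  a   4    4    3    3    3    4
Edit distance = dp[4][5] = 4

4


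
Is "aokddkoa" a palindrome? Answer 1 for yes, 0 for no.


Input: aokddkoa
Reversed: aokddkoa
  Compare pos 0 ('a') with pos 7 ('a'): match
  Compare pos 1 ('o') with pos 6 ('o'): match
  Compare pos 2 ('k') with pos 5 ('k'): match
  Compare pos 3 ('d') with pos 4 ('d'): match
Result: palindrome

1


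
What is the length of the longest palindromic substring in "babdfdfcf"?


Input: "babdfdfcf"
Checking substrings for palindromes:
  [0:3] "bab" (len 3) => palindrome
  [3:6] "dfd" (len 3) => palindrome
  [4:7] "fdf" (len 3) => palindrome
  [6:9] "fcf" (len 3) => palindrome
Longest palindromic substring: "bab" with length 3

3


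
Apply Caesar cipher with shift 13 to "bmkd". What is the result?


Caesar cipher: shift "bmkd" by 13
  'b' (pos 1) + 13 = pos 14 = 'o'
  'm' (pos 12) + 13 = pos 25 = 'z'
  'k' (pos 10) + 13 = pos 23 = 'x'
  'd' (pos 3) + 13 = pos 16 = 'q'
Result: ozxq

ozxq


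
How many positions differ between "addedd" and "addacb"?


Comparing "addedd" and "addacb" position by position:
  Position 0: 'a' vs 'a' => same
  Position 1: 'd' vs 'd' => same
  Position 2: 'd' vs 'd' => same
  Position 3: 'e' vs 'a' => DIFFER
  Position 4: 'd' vs 'c' => DIFFER
  Position 5: 'd' vs 'b' => DIFFER
Positions that differ: 3

3


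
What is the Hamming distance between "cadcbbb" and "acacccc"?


Comparing "cadcbbb" and "acacccc" position by position:
  Position 0: 'c' vs 'a' => differ
  Position 1: 'a' vs 'c' => differ
  Position 2: 'd' vs 'a' => differ
  Position 3: 'c' vs 'c' => same
  Position 4: 'b' vs 'c' => differ
  Position 5: 'b' vs 'c' => differ
  Position 6: 'b' vs 'c' => differ
Total differences (Hamming distance): 6

6


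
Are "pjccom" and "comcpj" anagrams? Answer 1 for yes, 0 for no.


Strings: "pjccom", "comcpj"
Sorted first:  ccjmop
Sorted second: ccjmop
Sorted forms match => anagrams

1


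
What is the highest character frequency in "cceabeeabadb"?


Input: cceabeeabadb
Character counts:
  'a': 3
  'b': 3
  'c': 2
  'd': 1
  'e': 3
Maximum frequency: 3

3


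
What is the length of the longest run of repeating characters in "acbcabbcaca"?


Input: "acbcabbcaca"
Scanning for longest run:
  Position 1 ('c'): new char, reset run to 1
  Position 2 ('b'): new char, reset run to 1
  Position 3 ('c'): new char, reset run to 1
  Position 4 ('a'): new char, reset run to 1
  Position 5 ('b'): new char, reset run to 1
  Position 6 ('b'): continues run of 'b', length=2
  Position 7 ('c'): new char, reset run to 1
  Position 8 ('a'): new char, reset run to 1
  Position 9 ('c'): new char, reset run to 1
  Position 10 ('a'): new char, reset run to 1
Longest run: 'b' with length 2

2


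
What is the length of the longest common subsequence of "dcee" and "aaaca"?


LCS of "dcee" and "aaaca"
DP table:
           a    a    a    c    a
      0    0    0    0    0    0
  d   0    0    0    0    0    0
  c   0    0    0    0    1    1
  e   0    0    0    0    1    1
  e   0    0    0    0    1    1
LCS length = dp[4][5] = 1

1


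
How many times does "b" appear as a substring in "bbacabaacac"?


Searching for "b" in "bbacabaacac"
Scanning each position:
  Position 0: "b" => MATCH
  Position 1: "b" => MATCH
  Position 2: "a" => no
  Position 3: "c" => no
  Position 4: "a" => no
  Position 5: "b" => MATCH
  Position 6: "a" => no
  Position 7: "a" => no
  Position 8: "c" => no
  Position 9: "a" => no
  Position 10: "c" => no
Total occurrences: 3

3


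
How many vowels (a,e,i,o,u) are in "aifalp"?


Input: aifalp
Checking each character:
  'a' at position 0: vowel (running total: 1)
  'i' at position 1: vowel (running total: 2)
  'f' at position 2: consonant
  'a' at position 3: vowel (running total: 3)
  'l' at position 4: consonant
  'p' at position 5: consonant
Total vowels: 3

3


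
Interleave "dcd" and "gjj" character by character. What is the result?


Interleaving "dcd" and "gjj":
  Position 0: 'd' from first, 'g' from second => "dg"
  Position 1: 'c' from first, 'j' from second => "cj"
  Position 2: 'd' from first, 'j' from second => "dj"
Result: dgcjdj

dgcjdj


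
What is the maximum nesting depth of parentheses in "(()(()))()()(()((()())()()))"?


Input: "(()(()))()()(()((()())()()))"
Tracking depth:
  Position 0 '(': depth becomes 1
  Position 1 '(': depth becomes 2
  Position 2 ')': depth becomes 1
  Position 3 '(': depth becomes 2
  Position 4 '(': depth becomes 3
  Position 5 ')': depth becomes 2
  Position 6 ')': depth becomes 1
  Position 7 ')': depth becomes 0
  Position 8 '(': depth becomes 1
  Position 9 ')': depth becomes 0
  Position 10 '(': depth becomes 1
  Position 11 ')': depth becomes 0
  Position 12 '(': depth becomes 1
  Position 13 '(': depth becomes 2
  Position 14 ')': depth becomes 1
  Position 15 '(': depth becomes 2
  Position 16 '(': depth becomes 3
  Position 17 '(': depth becomes 4
  Position 18 ')': depth becomes 3
  Position 19 '(': depth becomes 4
  Position 20 ')': depth becomes 3
  Position 21 ')': depth becomes 2
  Position 22 '(': depth becomes 3
  Position 23 ')': depth becomes 2
  Position 24 '(': depth becomes 3
  Position 25 ')': depth becomes 2
  Position 26 ')': depth becomes 1
  Position 27 ')': depth becomes 0
Maximum depth reached: 4

4


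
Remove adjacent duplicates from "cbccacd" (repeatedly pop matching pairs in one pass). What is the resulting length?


Input: cbccacd
Stack-based adjacent duplicate removal:
  Read 'c': push. Stack: c
  Read 'b': push. Stack: cb
  Read 'c': push. Stack: cbc
  Read 'c': matches stack top 'c' => pop. Stack: cb
  Read 'a': push. Stack: cba
  Read 'c': push. Stack: cbac
  Read 'd': push. Stack: cbacd
Final stack: "cbacd" (length 5)

5
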